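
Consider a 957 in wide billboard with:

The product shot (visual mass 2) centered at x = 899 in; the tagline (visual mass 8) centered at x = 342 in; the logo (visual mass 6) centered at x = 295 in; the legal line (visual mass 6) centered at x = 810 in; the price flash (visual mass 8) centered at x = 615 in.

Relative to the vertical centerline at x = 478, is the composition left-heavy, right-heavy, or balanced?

right-heavy

Total weight = 2 + 8 + 6 + 6 + 8 = 30.
x: (2·899 + 8·342 + 6·295 + 6·810 + 8·615) / 30 = 16084 / 30 ≈ 536.13
536.1 vs midline 478 → right-heavy.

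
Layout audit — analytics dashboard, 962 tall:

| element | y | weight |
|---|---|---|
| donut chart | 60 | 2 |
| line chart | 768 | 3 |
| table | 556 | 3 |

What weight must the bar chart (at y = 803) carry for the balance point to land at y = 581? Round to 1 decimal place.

w ≈ 2.5

Existing Σw = 8 (2 + 3 + 3); existing moment 2·60 + 3·768 + 3·556 = 4092.
For the centroid to hit 581: (4092 + w·803) / (8 + w) = 581.
Solving: w = (581·8 − 4092) / (803 − 581) = 556 / 222 ≈ 2.50.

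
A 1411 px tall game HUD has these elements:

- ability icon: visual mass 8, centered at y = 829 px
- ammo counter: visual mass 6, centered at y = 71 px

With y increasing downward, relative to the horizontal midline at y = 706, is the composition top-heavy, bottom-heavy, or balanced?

top-heavy

Weights sum to 8 + 6 = 14.
y: (8·829 + 6·71) / 14 = 7058 / 14 ≈ 504.14
504.1 lies above (smaller y than) the midline 706, so the layout is top-heavy.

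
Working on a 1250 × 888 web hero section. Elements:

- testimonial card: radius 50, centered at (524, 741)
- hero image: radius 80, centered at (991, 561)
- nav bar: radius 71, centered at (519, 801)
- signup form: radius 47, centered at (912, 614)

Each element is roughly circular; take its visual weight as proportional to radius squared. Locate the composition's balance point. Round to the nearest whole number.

Weights ∝ r²: testimonial card 50² = 2500, hero image 80² = 6400, nav bar 71² = 5041, signup form 47² = 2209; Σw = 16150.
x: (2500·524 + 6400·991 + 5041·519 + 2209·912) / 16150 = 12283287 / 16150 ≈ 760.58
y: (2500·741 + 6400·561 + 5041·801 + 2209·614) / 16150 = 10837067 / 16150 ≈ 671.03

(761, 671)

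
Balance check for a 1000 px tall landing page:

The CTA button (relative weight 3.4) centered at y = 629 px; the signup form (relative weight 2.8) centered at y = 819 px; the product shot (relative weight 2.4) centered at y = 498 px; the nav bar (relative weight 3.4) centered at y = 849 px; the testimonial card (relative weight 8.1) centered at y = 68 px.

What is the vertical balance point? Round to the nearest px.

y ≈ 451

Total weight = 3.4 + 2.8 + 2.4 + 3.4 + 8.1 = 20.1.
y-moment: 3.4·629 + 2.8·819 + 2.4·498 + 3.4·849 + 8.1·68 = 9064.4; centroid 9064.4/20.1 ≈ 450.97.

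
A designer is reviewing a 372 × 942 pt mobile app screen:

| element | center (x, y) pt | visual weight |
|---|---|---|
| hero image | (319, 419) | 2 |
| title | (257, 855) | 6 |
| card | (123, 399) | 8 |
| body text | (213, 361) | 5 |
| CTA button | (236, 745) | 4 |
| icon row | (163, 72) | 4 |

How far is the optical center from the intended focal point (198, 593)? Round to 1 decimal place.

Σw = 2 + 6 + 8 + 5 + 4 + 4 = 29.
x: (2·319 + 6·257 + 8·123 + 5·213 + 4·236 + 4·163) / 29 = 5825 / 29 ≈ 200.86
y: (2·419 + 6·855 + 8·399 + 5·361 + 4·745 + 4·72) / 29 = 14233 / 29 ≈ 490.79
Offset from (198, 593): Δx ≈ 2.86, Δy ≈ -102.21; distance = √(Δx² + Δy²) ≈ 102.25.

≈ 102.2 pt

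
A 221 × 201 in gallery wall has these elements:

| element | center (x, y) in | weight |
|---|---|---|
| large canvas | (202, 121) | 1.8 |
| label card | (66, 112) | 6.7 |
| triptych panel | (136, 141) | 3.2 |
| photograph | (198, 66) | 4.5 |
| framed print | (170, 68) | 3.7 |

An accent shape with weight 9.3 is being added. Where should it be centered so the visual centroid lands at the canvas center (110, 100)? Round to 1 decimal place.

(48.5, 102.4)

New total weight: (1.8 + 6.7 + 3.2 + 4.5 + 3.7) + 9.3 = 29.2.
Along x: (2761.0 + 9.3·x) / 29.2 = 110 (existing moment 1.8·202 + 6.7·66 + 3.2·136 + 4.5·198 + 3.7·170 = 2761.0) ⇒ x = (3212.0 − 2761.0) / 9.3 ≈ 48.49.
Along y: (1968.0 + 9.3·y) / 29.2 = 100 (existing moment 1.8·121 + 6.7·112 + 3.2·141 + 4.5·66 + 3.7·68 = 1968.0) ⇒ y = (2920.0 − 1968.0) / 9.3 ≈ 102.37.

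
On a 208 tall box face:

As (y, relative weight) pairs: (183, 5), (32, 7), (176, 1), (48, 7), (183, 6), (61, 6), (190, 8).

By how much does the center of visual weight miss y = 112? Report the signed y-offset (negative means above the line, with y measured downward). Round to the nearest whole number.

≈ 4

Σw = 5 + 7 + 1 + 7 + 6 + 6 + 8 = 40.
y: moment 4635 / weight 40 ≈ 115.88
Difference: 115.88 − 112 ≈ 3.88.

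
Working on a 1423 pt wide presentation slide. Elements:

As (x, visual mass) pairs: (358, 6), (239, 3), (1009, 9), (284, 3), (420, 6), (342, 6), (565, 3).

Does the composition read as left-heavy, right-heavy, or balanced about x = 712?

left-heavy

Weights sum to 6 + 3 + 9 + 3 + 6 + 6 + 3 = 36.
Σw·x = 6·358 + 3·239 + 9·1009 + 3·284 + 6·420 + 6·342 + 3·565 = 19065, so x̄ = 19065/36 ≈ 529.58.
529.6 lies left of the midline 712, so the layout is left-heavy.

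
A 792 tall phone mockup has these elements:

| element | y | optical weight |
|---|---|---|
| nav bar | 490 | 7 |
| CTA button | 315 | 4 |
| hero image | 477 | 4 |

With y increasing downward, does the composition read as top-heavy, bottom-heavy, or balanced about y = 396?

Weights sum to 7 + 4 + 4 = 15.
y-moment: 7·490 + 4·315 + 4·477 = 6598; centroid 6598/15 ≈ 439.87.
Since 439.9 is below (larger y than) 396, the composition reads bottom-heavy.

bottom-heavy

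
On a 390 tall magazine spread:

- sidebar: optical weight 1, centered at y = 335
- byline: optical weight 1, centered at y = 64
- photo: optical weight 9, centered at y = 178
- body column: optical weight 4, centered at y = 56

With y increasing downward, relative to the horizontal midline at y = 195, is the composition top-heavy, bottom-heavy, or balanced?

Σw = 1 + 1 + 9 + 4 = 15.
Σw·y = 1·335 + 1·64 + 9·178 + 4·56 = 2225, so ȳ = 2225/15 ≈ 148.33.
Since 148.3 is above (smaller y than) 195, the composition reads top-heavy.

top-heavy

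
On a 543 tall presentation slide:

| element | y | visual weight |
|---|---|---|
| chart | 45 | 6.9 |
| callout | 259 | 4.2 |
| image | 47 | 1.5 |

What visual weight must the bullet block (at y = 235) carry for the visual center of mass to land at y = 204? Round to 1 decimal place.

w ≈ 35.5

Existing Σw = 12.6 (6.9 + 4.2 + 1.5); existing moment 6.9·45 + 4.2·259 + 1.5·47 = 1468.8.
For the centroid to hit 204: (1468.8 + w·235) / (12.6 + w) = 204.
Solving: w = (204·12.6 − 1468.8) / (235 − 204) = 1101.6 / 31 ≈ 35.54.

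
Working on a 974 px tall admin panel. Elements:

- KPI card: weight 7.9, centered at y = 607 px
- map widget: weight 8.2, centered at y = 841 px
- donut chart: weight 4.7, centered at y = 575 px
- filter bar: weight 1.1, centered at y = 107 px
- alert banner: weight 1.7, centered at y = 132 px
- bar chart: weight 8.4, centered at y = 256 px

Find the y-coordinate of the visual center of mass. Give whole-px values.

y ≈ 528

Total weight = 7.9 + 8.2 + 4.7 + 1.1 + 1.7 + 8.4 = 32.0.
y: (7.9·607 + 8.2·841 + 4.7·575 + 1.1·107 + 1.7·132 + 8.4·256) / 32.0 = 16886.5 / 32.0 ≈ 527.70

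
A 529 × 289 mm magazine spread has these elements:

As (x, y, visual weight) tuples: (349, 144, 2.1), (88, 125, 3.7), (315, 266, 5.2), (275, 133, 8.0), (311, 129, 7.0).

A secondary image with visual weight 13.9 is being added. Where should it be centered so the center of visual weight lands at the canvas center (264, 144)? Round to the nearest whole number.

(249, 117)

New total weight: (2.1 + 3.7 + 5.2 + 8.0 + 7.0) + 13.9 = 39.9.
x: need Σw·x = 39.9·264 = 10533.6. Existing = 2.1·349 + 3.7·88 + 5.2·315 + 8.0·275 + 7.0·311 = 7073.5. Remainder 3460.1 / 13.9 ≈ 248.93.
y: need Σw·y = 39.9·144 = 5745.6. Existing = 2.1·144 + 3.7·125 + 5.2·266 + 8.0·133 + 7.0·129 = 4115.1. Remainder 1630.5 / 13.9 ≈ 117.30.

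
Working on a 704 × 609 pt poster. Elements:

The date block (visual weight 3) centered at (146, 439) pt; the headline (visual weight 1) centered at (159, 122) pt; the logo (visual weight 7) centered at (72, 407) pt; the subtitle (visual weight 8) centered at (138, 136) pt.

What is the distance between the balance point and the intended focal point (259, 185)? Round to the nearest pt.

≈ 173 pt

Σw = 3 + 1 + 7 + 8 = 19.
x: (3·146 + 1·159 + 7·72 + 8·138) / 19 = 2205 / 19 ≈ 116.05
y: (3·439 + 1·122 + 7·407 + 8·136) / 19 = 5376 / 19 ≈ 282.95
Offset from (259, 185): Δx ≈ -142.95, Δy ≈ 97.95; distance = √(Δx² + Δy²) ≈ 173.28.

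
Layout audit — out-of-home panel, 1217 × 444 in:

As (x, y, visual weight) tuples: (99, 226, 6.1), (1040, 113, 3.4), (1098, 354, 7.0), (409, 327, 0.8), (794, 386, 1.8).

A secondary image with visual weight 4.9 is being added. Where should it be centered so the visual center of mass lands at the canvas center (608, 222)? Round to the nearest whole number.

After adding the secondary image, total weight = 6.1 + 3.4 + 7.0 + 0.8 + 1.8 + 4.9 = 24.0.
x: need Σw·x = 24.0·608 = 14592.0. Existing = 6.1·99 + 3.4·1040 + 7.0·1098 + 0.8·409 + 1.8·794 = 13582.3. Remainder 1009.7 / 4.9 ≈ 206.06.
y: need Σw·y = 24.0·222 = 5328.0. Existing = 6.1·226 + 3.4·113 + 7.0·354 + 0.8·327 + 1.8·386 = 5197.2. Remainder 130.8 / 4.9 ≈ 26.69.

(206, 27)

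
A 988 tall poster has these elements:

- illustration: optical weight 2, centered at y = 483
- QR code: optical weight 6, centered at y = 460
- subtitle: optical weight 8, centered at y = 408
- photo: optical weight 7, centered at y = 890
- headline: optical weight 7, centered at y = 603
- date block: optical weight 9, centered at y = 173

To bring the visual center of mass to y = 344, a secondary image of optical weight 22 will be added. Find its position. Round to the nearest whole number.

y ≈ 90

New total weight: (2 + 6 + 8 + 7 + 7 + 9) + 22 = 61.
y: need Σw·y = 61·344 = 20984. Existing = 2·483 + 6·460 + 8·408 + 7·890 + 7·603 + 9·173 = 18998. Remainder 1986 / 22 ≈ 90.27.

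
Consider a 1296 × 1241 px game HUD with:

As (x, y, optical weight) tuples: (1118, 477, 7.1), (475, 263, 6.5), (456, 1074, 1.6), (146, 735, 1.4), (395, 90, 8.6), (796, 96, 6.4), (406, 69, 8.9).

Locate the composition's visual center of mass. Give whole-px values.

Total weight = 7.1 + 6.5 + 1.6 + 1.4 + 8.6 + 6.4 + 8.9 = 40.5.
x: (7.1·1118 + 6.5·475 + 1.6·456 + 1.4·146 + 8.6·395 + 6.4·796 + 8.9·406) / 40.5 = 24064.1 / 40.5 ≈ 594.18
y: (7.1·477 + 6.5·263 + 1.6·1074 + 1.4·735 + 8.6·90 + 6.4·96 + 8.9·69) / 40.5 = 9846.1 / 40.5 ≈ 243.11

(594, 243)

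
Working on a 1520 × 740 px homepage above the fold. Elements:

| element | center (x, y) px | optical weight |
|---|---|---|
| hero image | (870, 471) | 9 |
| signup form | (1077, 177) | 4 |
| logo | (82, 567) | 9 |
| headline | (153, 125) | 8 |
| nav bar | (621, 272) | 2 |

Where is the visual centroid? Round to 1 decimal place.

Weights sum to 9 + 4 + 9 + 8 + 2 = 32.
x-moment: 9·870 + 4·1077 + 9·82 + 8·153 + 2·621 = 15342; centroid 15342/32 ≈ 479.44.
y-moment: 9·471 + 4·177 + 9·567 + 8·125 + 2·272 = 11594; centroid 11594/32 ≈ 362.31.

(479.4, 362.3)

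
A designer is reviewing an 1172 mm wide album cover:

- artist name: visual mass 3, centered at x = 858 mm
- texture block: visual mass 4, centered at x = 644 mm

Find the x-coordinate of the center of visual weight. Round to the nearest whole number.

x ≈ 736

Weights sum to 3 + 4 = 7.
x: (3·858 + 4·644) / 7 = 5150 / 7 ≈ 735.71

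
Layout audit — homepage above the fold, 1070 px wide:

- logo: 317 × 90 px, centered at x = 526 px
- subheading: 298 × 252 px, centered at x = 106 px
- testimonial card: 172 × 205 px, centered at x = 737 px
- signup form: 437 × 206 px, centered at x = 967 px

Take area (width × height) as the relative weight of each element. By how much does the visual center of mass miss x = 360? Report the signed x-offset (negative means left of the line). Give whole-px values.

Areas: logo 317·90 = 28530, subheading 298·252 = 75096, testimonial card 172·205 = 35260, signup form 437·206 = 90022. Total weight = 228908.
Σw·x = 28530·526 + 75096·106 + 35260·737 + 90022·967 = 136004850, so x̄ = 136004850/228908 ≈ 594.15.
Difference: 594.15 − 360 ≈ 234.15.

≈ 234 px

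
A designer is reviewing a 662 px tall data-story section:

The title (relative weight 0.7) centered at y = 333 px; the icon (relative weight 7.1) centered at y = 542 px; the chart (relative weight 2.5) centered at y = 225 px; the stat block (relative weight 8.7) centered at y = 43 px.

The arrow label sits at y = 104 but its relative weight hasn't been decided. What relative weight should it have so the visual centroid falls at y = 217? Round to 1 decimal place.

Known weights sum to 0.7 + 7.1 + 2.5 + 8.7 = 19.0; their moment is 0.7·333 + 7.1·542 + 2.5·225 + 8.7·43 = 5017.9.
Set Σw·y/Σw = 217: (5017.9 + 104w) = 217·(19.0 + w).
So w = (217·19.0 − 5017.9)/(104 − 217) = -894.9/-113 ≈ 7.92.

w ≈ 7.9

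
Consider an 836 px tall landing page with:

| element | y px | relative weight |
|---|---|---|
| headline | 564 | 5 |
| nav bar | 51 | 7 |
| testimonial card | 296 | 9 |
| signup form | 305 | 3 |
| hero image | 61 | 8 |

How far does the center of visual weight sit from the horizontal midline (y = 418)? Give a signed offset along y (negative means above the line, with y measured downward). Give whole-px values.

≈ -192 px

Σw = 5 + 7 + 9 + 3 + 8 = 32.
Σw·y = 5·564 + 7·51 + 9·296 + 3·305 + 8·61 = 7244, so ȳ = 7244/32 ≈ 226.38.
Offset from y = 418: 226.38 − 418 ≈ -191.62.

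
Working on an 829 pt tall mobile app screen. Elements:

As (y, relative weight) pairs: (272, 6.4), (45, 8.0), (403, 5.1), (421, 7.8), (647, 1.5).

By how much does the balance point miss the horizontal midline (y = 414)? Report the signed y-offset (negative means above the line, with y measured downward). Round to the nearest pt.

Total weight = 6.4 + 8.0 + 5.1 + 7.8 + 1.5 = 28.8.
y: (6.4·272 + 8.0·45 + 5.1·403 + 7.8·421 + 1.5·647) / 28.8 = 8410.4 / 28.8 ≈ 292.03
Difference: 292.03 − 414 ≈ -121.97.

≈ -122 pt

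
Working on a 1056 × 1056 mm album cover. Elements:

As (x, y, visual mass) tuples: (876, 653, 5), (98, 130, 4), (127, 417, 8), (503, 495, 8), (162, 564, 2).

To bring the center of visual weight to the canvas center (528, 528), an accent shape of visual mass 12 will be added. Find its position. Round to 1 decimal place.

(871.3, 698.6)

With the accent shape, Σw becomes 5 + 4 + 8 + 8 + 2 + 12 = 39.
Along x: (10136 + 12·x) / 39 = 528 (existing moment 5·876 + 4·98 + 8·127 + 8·503 + 2·162 = 10136) ⇒ x = (20592 − 10136) / 12 ≈ 871.33.
Along y: (12209 + 12·y) / 39 = 528 (existing moment 5·653 + 4·130 + 8·417 + 8·495 + 2·564 = 12209) ⇒ y = (20592 − 12209) / 12 ≈ 698.58.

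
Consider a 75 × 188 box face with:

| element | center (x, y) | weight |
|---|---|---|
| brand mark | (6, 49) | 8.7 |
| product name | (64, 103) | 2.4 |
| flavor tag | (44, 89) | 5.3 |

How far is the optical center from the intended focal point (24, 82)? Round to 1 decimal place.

Weights sum to 8.7 + 2.4 + 5.3 = 16.4.
Σw·x = 8.7·6 + 2.4·64 + 5.3·44 = 439.0, so x̄ = 439.0/16.4 ≈ 26.77.
Σw·y = 8.7·49 + 2.4·103 + 5.3·89 = 1145.2, so ȳ = 1145.2/16.4 ≈ 69.83.
Offset from (24, 82): Δx ≈ 2.77, Δy ≈ -12.17; distance = √(Δx² + Δy²) ≈ 12.48.

≈ 12.5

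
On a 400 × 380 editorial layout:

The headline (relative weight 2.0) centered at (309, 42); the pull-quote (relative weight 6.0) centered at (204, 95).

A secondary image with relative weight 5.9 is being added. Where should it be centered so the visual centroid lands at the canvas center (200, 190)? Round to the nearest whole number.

(159, 337)

New total weight: (2.0 + 6.0) + 5.9 = 13.9.
x: need Σw·x = 13.9·200 = 2780.0. Existing = 2.0·309 + 6.0·204 = 1842.0. Remainder 938.0 / 5.9 ≈ 158.98.
y: need Σw·y = 13.9·190 = 2641.0. Existing = 2.0·42 + 6.0·95 = 654.0. Remainder 1987.0 / 5.9 ≈ 336.78.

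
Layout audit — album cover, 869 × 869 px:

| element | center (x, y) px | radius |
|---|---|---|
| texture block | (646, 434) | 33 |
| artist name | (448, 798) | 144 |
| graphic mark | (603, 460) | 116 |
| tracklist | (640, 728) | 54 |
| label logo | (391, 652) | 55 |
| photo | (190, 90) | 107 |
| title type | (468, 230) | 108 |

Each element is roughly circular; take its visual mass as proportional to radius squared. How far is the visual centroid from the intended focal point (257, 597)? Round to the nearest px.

r² weights: texture block 33² = 1089, artist name 144² = 20736, graphic mark 116² = 13456, tracklist 54² = 2916, label logo 55² = 3025, photo 107² = 11449, title type 108² = 11664. Total = 64335.
x-moment: 1089·646 + 20736·448 + 13456·603 + 2916·640 + 3025·391 + 11449·190 + 11664·468 = 28790267; centroid 28790267/64335 ≈ 447.51.
y-moment: 1089·434 + 20736·798 + 13456·460 + 2916·728 + 3025·652 + 11449·90 + 11664·230 = 31017992; centroid 31017992/64335 ≈ 482.13.
From (257, 597): dx = 190.51, dy = -114.87, so the distance is √(dx²+dy²) ≈ 222.46.

≈ 222 px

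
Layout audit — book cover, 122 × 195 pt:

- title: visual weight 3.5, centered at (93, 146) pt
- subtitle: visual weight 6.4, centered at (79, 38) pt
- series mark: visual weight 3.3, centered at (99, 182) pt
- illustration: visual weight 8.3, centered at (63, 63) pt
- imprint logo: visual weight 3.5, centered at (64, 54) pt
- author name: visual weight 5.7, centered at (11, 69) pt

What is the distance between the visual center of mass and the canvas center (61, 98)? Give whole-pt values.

≈ 18 pt

Total weight = 3.5 + 6.4 + 3.3 + 8.3 + 3.5 + 5.7 = 30.7.
x: (3.5·93 + 6.4·79 + 3.3·99 + 8.3·63 + 3.5·64 + 5.7·11) / 30.7 = 1967.4 / 30.7 ≈ 64.08
y: (3.5·146 + 6.4·38 + 3.3·182 + 8.3·63 + 3.5·54 + 5.7·69) / 30.7 = 2460.0 / 30.7 ≈ 80.13
Offset from (61, 98): Δx ≈ 3.08, Δy ≈ -17.87; distance = √(Δx² + Δy²) ≈ 18.13.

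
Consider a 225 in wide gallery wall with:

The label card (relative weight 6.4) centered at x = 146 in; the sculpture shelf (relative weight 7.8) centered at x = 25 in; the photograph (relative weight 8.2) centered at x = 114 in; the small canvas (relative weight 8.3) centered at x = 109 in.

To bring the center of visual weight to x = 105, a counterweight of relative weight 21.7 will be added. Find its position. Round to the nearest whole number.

x ≈ 117

New total weight: (6.4 + 7.8 + 8.2 + 8.3) + 21.7 = 52.4.
x: need Σw·x = 52.4·105 = 5502.0. Existing = 6.4·146 + 7.8·25 + 8.2·114 + 8.3·109 = 2968.9. Remainder 2533.1 / 21.7 ≈ 116.73.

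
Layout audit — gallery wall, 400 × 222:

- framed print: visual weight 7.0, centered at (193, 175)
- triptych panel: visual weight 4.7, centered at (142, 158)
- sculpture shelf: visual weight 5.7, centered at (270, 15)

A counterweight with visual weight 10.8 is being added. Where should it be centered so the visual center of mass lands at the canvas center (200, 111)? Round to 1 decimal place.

New total weight: (7.0 + 4.7 + 5.7) + 10.8 = 28.2.
Along x: (3557.4 + 10.8·x) / 28.2 = 200 (existing moment 7.0·193 + 4.7·142 + 5.7·270 = 3557.4) ⇒ x = (5640.0 − 3557.4) / 10.8 ≈ 192.83.
Along y: (2053.1 + 10.8·y) / 28.2 = 111 (existing moment 7.0·175 + 4.7·158 + 5.7·15 = 2053.1) ⇒ y = (3130.2 − 2053.1) / 10.8 ≈ 99.73.

(192.8, 99.7)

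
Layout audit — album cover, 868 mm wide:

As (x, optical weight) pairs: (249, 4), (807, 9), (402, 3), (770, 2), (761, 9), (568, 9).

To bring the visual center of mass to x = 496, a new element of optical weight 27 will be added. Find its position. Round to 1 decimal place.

New total weight: (4 + 9 + 3 + 2 + 9 + 9) + 27 = 63.
x: need Σw·x = 63·496 = 31248. Existing = 4·249 + 9·807 + 3·402 + 2·770 + 9·761 + 9·568 = 22966. Remainder 8282 / 27 ≈ 306.74.

x ≈ 306.7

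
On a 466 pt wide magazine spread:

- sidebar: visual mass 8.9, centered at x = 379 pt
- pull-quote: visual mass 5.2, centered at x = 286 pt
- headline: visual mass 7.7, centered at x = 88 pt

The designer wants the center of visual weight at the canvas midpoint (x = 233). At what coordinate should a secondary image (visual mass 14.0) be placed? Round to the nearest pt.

With the secondary image, Σw becomes 8.9 + 5.2 + 7.7 + 14.0 = 35.8.
x: need Σw·x = 35.8·233 = 8341.4. Existing = 8.9·379 + 5.2·286 + 7.7·88 = 5537.9. Remainder 2803.5 / 14.0 ≈ 200.25.

x ≈ 200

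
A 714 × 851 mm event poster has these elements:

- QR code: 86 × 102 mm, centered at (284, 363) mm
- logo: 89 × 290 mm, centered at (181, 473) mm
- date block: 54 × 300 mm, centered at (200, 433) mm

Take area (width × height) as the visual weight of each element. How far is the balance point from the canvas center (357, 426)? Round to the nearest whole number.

Taking area as weight: QR code 86·102 = 8772, logo 89·290 = 25810, date block 54·300 = 16200. Sum 50782.
Σw·x = 8772·284 + 25810·181 + 16200·200 = 10402858, so x̄ = 10402858/50782 ≈ 204.85.
Σw·y = 8772·363 + 25810·473 + 16200·433 = 22406966, so ȳ = 22406966/50782 ≈ 441.24.
Offset from (357, 426): Δx ≈ -152.15, Δy ≈ 15.24; distance = √(Δx² + Δy²) ≈ 152.91.

≈ 153 mm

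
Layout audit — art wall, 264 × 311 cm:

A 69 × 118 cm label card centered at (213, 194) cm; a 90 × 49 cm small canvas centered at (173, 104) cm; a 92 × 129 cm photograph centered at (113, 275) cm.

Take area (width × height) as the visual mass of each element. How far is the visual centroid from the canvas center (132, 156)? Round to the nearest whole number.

Areas → weights: label card 69·118 = 8142, small canvas 90·49 = 4410, photograph 92·129 = 11868; Σw = 24420.
x: (8142·213 + 4410·173 + 11868·113) / 24420 = 3838260 / 24420 ≈ 157.18
y: (8142·194 + 4410·104 + 11868·275) / 24420 = 5301888 / 24420 ≈ 217.11
Offset from (132, 156): Δx ≈ 25.18, Δy ≈ 61.11; distance = √(Δx² + Δy²) ≈ 66.10.

≈ 66 cm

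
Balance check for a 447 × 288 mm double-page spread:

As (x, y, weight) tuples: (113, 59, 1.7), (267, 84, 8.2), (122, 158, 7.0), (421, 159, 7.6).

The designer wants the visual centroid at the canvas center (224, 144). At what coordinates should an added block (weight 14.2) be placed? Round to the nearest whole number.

After adding the added block, total weight = 1.7 + 8.2 + 7.0 + 7.6 + 14.2 = 38.7.
x: need Σw·x = 38.7·224 = 8668.8. Existing = 1.7·113 + 8.2·267 + 7.0·122 + 7.6·421 = 6435.1. Remainder 2233.7 / 14.2 ≈ 157.30.
y: need Σw·y = 38.7·144 = 5572.8. Existing = 1.7·59 + 8.2·84 + 7.0·158 + 7.6·159 = 3103.5. Remainder 2469.3 / 14.2 ≈ 173.89.

(157, 174)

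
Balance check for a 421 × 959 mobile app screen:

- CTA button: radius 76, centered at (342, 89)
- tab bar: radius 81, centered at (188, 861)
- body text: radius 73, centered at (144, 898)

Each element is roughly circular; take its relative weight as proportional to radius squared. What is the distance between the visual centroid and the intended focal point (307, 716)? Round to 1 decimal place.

≈ 126.4

r² weights: CTA button 76² = 5776, tab bar 81² = 6561, body text 73² = 5329. Total = 17666.
Σw·x = 5776·342 + 6561·188 + 5329·144 = 3976236, so x̄ = 3976236/17666 ≈ 225.08.
Σw·y = 5776·89 + 6561·861 + 5329·898 = 10948527, so ȳ = 10948527/17666 ≈ 619.75.
Relative to (307, 716): Δ = (-81.92, -96.25); |Δ| = √(-81.92² + -96.25²) ≈ 126.39.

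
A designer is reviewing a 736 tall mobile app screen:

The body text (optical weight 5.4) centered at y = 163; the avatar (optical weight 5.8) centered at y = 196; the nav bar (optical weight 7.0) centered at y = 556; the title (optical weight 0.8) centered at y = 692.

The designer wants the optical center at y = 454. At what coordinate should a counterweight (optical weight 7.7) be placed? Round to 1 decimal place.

y ≈ 735.0

New total weight: (5.4 + 5.8 + 7.0 + 0.8) + 7.7 = 26.7.
y: need Σw·y = 26.7·454 = 12121.8. Existing = 5.4·163 + 5.8·196 + 7.0·556 + 0.8·692 = 6462.6. Remainder 5659.2 / 7.7 ≈ 734.96.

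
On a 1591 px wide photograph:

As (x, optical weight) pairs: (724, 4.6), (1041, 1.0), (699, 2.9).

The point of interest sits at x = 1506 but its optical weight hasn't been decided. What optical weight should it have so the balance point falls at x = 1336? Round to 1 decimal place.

w ≈ 29.2

Fixed elements: Σw = 4.6 + 1.0 + 2.9 = 8.5, Σw·x = 4.6·724 + 1.0·1041 + 2.9·699 = 6398.5.
Set Σw·x/Σw = 1336: (6398.5 + 1506w) = 1336·(8.5 + w).
Rearranging, w·(1506 − 1336) = 1336·8.5 − 6398.5 = 4957.5, so w ≈ 4957.5/170 = 29.16.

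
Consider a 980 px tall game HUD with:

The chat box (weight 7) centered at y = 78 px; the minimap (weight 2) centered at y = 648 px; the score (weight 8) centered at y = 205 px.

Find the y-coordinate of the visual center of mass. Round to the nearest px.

Total weight = 7 + 2 + 8 = 17.
y-moment: 7·78 + 2·648 + 8·205 = 3482; centroid 3482/17 ≈ 204.82.

y ≈ 205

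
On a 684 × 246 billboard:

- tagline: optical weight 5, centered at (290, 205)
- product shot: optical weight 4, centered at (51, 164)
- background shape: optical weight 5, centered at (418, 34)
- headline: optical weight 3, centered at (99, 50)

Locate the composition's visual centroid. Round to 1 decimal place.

(237.7, 117.7)

Total weight = 5 + 4 + 5 + 3 = 17.
Σw·x = 5·290 + 4·51 + 5·418 + 3·99 = 4041, so x̄ = 4041/17 ≈ 237.71.
Σw·y = 5·205 + 4·164 + 5·34 + 3·50 = 2001, so ȳ = 2001/17 ≈ 117.71.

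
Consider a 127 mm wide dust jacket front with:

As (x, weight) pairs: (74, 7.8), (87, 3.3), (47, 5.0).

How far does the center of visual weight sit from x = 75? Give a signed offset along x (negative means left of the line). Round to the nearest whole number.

≈ -7 mm

Weights sum to 7.8 + 3.3 + 5.0 = 16.1.
x: (7.8·74 + 3.3·87 + 5.0·47) / 16.1 = 1099.3 / 16.1 ≈ 68.28
Difference: 68.28 − 75 ≈ -6.72.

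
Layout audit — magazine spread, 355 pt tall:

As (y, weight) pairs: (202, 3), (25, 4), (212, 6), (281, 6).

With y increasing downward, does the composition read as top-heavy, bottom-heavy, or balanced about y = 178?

Weights sum to 3 + 4 + 6 + 6 = 19.
y-moment: 3·202 + 4·25 + 6·212 + 6·281 = 3664; centroid 3664/19 ≈ 192.84.
192.8 vs midline 178 → bottom-heavy.

bottom-heavy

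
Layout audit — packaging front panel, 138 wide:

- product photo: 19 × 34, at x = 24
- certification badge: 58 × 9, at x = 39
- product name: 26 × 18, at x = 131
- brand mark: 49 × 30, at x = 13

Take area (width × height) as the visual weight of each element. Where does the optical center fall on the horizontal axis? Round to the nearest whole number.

x ≈ 37

Areas → weights: product photo 19·34 = 646, certification badge 58·9 = 522, product name 26·18 = 468, brand mark 49·30 = 1470; Σw = 3106.
Σw·x = 646·24 + 522·39 + 468·131 + 1470·13 = 116280, so x̄ = 116280/3106 ≈ 37.44.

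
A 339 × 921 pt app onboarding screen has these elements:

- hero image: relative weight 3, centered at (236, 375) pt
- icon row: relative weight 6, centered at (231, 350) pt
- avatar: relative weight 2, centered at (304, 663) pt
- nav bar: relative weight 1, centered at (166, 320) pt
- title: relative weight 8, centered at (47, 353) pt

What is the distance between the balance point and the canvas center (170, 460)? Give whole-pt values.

≈ 76 pt

Weights sum to 3 + 6 + 2 + 1 + 8 = 20.
x-moment: 3·236 + 6·231 + 2·304 + 1·166 + 8·47 = 3244; centroid 3244/20 ≈ 162.20.
y-moment: 3·375 + 6·350 + 2·663 + 1·320 + 8·353 = 7695; centroid 7695/20 ≈ 384.75.
Offset from (170, 460): Δx ≈ -7.80, Δy ≈ -75.25; distance = √(Δx² + Δy²) ≈ 75.65.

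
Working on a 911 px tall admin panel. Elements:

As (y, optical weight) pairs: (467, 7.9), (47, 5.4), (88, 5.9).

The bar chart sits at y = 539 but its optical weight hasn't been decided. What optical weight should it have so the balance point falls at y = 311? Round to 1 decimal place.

Fixed elements: Σw = 7.9 + 5.4 + 5.9 = 19.2, Σw·y = 7.9·467 + 5.4·47 + 5.9·88 = 4462.3.
Set Σw·y/Σw = 311: (4462.3 + 539w) = 311·(19.2 + w).
So w = (311·19.2 − 4462.3)/(539 − 311) = 1508.9/228 ≈ 6.62.

w ≈ 6.6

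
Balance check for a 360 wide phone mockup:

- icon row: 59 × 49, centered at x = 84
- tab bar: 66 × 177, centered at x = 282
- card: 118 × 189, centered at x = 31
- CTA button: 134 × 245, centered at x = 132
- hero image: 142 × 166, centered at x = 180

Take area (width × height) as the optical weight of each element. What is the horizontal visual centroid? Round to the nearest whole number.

x ≈ 137

Areas → weights: icon row 59·49 = 2891, tab bar 66·177 = 11682, card 118·189 = 22302, CTA button 134·245 = 32830, hero image 142·166 = 23572; Σw = 93277.
Σw·x = 2891·84 + 11682·282 + 22302·31 + 32830·132 + 23572·180 = 12805050, so x̄ = 12805050/93277 ≈ 137.28.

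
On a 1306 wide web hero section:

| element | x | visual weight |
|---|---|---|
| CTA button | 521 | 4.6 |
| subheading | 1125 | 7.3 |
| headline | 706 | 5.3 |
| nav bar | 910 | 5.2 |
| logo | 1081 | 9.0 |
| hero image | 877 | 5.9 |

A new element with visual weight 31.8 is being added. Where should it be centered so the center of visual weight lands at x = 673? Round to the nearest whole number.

x ≈ 394

New total weight: (4.6 + 7.3 + 5.3 + 5.2 + 9.0 + 5.9) + 31.8 = 69.1.
x: target moment 69.1×673 = 46504.3; current 4.6·521 + 7.3·1125 + 5.3·706 + 5.2·910 + 9.0·1081 + 5.9·877 = 33986.2; the new element supplies 12518.1, so x = 12518.1/31.8 ≈ 393.65.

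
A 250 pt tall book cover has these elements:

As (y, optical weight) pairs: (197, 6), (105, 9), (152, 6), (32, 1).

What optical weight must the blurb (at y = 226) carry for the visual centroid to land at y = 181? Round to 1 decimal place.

Existing Σw = 22 (6 + 9 + 6 + 1); existing moment 6·197 + 9·105 + 6·152 + 1·32 = 3071.
Set Σw·y/Σw = 181: (3071 + 226w) = 181·(22 + w).
Solving: w = (181·22 − 3071) / (226 − 181) = 911 / 45 ≈ 20.24.

w ≈ 20.2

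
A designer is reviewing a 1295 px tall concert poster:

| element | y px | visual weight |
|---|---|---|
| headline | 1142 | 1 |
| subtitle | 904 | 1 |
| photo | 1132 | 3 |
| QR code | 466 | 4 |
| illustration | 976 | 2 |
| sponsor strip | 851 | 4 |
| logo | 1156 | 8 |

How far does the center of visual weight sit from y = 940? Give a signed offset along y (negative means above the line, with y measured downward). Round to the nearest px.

≈ 13 px

Σw = 1 + 1 + 3 + 4 + 2 + 4 + 8 = 23.
Σw·y = 1·1142 + 1·904 + 3·1132 + 4·466 + 2·976 + 4·851 + 8·1156 = 21910, so ȳ = 21910/23 ≈ 952.61.
Difference: 952.61 − 940 ≈ 12.61.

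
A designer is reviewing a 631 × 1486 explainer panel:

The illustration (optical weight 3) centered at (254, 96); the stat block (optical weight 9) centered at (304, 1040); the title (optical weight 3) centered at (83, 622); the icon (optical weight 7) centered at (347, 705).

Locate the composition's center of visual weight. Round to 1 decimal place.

(280.7, 747.7)

Total weight = 3 + 9 + 3 + 7 = 22.
Σw·x = 3·254 + 9·304 + 3·83 + 7·347 = 6176, so x̄ = 6176/22 ≈ 280.73.
Σw·y = 3·96 + 9·1040 + 3·622 + 7·705 = 16449, so ȳ = 16449/22 ≈ 747.68.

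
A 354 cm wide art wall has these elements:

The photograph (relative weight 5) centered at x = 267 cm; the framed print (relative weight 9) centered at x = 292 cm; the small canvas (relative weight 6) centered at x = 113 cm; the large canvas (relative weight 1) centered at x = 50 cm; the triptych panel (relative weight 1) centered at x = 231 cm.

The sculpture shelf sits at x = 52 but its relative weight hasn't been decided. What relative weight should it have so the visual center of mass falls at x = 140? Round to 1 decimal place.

w ≈ 20.9

Fixed elements: Σw = 5 + 9 + 6 + 1 + 1 = 22, Σw·x = 5·267 + 9·292 + 6·113 + 1·50 + 1·231 = 4922.
Balance at x = 140 requires (4922 + w·52) / (22 + w) = 140.
So w = (140·22 − 4922)/(52 − 140) = -1842/-88 ≈ 20.93.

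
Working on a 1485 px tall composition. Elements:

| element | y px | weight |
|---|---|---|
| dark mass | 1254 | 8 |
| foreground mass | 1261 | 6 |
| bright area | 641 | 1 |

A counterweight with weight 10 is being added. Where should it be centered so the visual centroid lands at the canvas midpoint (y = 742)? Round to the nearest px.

y ≈ 31

With the counterweight, Σw becomes 8 + 6 + 1 + 10 = 25.
Along y: (18239 + 10·y) / 25 = 742 (existing moment 8·1254 + 6·1261 + 1·641 = 18239) ⇒ y = (18550 − 18239) / 10 ≈ 31.10.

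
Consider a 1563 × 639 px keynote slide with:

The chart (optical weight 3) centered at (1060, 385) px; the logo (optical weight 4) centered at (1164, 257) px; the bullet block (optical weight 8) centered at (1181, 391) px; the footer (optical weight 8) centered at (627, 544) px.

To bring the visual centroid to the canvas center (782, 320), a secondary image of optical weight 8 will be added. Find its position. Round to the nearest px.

After adding the secondary image, total weight = 3 + 4 + 8 + 8 + 8 = 31.
x: need Σw·x = 31·782 = 24242. Existing = 3·1060 + 4·1164 + 8·1181 + 8·627 = 22300. Remainder 1942 / 8 ≈ 242.75.
y: need Σw·y = 31·320 = 9920. Existing = 3·385 + 4·257 + 8·391 + 8·544 = 9663. Remainder 257 / 8 ≈ 32.12.

(243, 32)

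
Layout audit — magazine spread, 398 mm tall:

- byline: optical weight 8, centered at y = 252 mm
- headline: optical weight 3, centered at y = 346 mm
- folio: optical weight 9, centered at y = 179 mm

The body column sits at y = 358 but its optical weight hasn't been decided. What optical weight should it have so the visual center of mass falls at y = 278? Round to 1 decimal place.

Known weights sum to 8 + 3 + 9 = 20; their moment is 8·252 + 3·346 + 9·179 = 4665.
Balance at y = 278 requires (4665 + w·358) / (20 + w) = 278.
Rearranging, w·(358 − 278) = 278·20 − 4665 = 895, so w ≈ 895/80 = 11.19.

w ≈ 11.2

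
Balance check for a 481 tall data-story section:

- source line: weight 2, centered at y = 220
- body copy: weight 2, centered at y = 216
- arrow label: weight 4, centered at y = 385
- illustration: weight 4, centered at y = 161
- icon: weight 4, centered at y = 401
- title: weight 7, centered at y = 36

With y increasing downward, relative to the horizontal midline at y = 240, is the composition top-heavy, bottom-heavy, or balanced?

Σw = 2 + 2 + 4 + 4 + 4 + 7 = 23.
Σw·y = 4912; ȳ = 4912/23 ≈ 213.57.
213.6 vs midline 240 → top-heavy.

top-heavy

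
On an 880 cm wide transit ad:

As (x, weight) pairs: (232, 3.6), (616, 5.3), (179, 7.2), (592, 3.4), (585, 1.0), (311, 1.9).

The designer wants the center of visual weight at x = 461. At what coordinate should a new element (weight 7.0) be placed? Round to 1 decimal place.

x ≈ 710.8

After adding the new element, total weight = 3.6 + 5.3 + 7.2 + 3.4 + 1.0 + 1.9 + 7.0 = 29.4.
x: need Σw·x = 29.4·461 = 13553.4. Existing = 3.6·232 + 5.3·616 + 7.2·179 + 3.4·592 + 1.0·585 + 1.9·311 = 8577.5. Remainder 4975.9 / 7.0 ≈ 710.84.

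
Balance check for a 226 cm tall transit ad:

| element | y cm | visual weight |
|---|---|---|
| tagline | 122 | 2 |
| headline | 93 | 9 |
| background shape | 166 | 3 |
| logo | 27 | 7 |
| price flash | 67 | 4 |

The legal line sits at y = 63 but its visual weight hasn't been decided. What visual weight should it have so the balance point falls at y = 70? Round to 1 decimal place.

Existing Σw = 25 (2 + 9 + 3 + 7 + 4); existing moment 2·122 + 9·93 + 3·166 + 7·27 + 4·67 = 2036.
For the centroid to hit 70: (2036 + w·63) / (25 + w) = 70.
So w = (70·25 − 2036)/(63 − 70) = -286/-7 ≈ 40.86.

w ≈ 40.9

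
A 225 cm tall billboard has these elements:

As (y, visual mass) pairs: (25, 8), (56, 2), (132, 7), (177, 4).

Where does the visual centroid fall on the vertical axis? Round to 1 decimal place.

y ≈ 92.6

Σw = 8 + 2 + 7 + 4 = 21.
y: (8·25 + 2·56 + 7·132 + 4·177) / 21 = 1944 / 21 ≈ 92.57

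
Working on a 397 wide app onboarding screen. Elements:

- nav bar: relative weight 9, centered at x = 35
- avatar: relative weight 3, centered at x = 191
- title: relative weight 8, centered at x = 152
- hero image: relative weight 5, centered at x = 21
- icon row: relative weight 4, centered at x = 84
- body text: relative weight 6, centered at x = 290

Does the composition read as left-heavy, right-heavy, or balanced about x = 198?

Weights sum to 9 + 3 + 8 + 5 + 4 + 6 = 35.
Σw·x = 4285; x̄ = 4285/35 ≈ 122.43.
122.4 vs midline 198 → left-heavy.

left-heavy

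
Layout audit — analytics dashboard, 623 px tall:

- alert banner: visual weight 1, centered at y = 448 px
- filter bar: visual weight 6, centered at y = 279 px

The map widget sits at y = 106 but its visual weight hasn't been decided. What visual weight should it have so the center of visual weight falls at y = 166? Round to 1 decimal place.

w ≈ 16.0

Fixed elements: Σw = 1 + 6 = 7, Σw·y = 1·448 + 6·279 = 2122.
For the centroid to hit 166: (2122 + w·106) / (7 + w) = 166.
So w = (166·7 − 2122)/(106 − 166) = -960/-60 ≈ 16.00.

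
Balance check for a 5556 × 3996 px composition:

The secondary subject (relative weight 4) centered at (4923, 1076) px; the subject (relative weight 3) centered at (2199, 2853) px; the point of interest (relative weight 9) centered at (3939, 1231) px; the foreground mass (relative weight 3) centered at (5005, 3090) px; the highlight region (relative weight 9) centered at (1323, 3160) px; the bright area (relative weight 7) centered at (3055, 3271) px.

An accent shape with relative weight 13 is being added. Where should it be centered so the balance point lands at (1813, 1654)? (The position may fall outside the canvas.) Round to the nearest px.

(-1771, -397)

New total weight: (4 + 3 + 9 + 3 + 9 + 7) + 13 = 48.
x: need Σw·x = 48·1813 = 87024. Existing = 4·4923 + 3·2199 + 9·3939 + 3·5005 + 9·1323 + 7·3055 = 110047. Remainder -23023 / 13 ≈ -1771.00.
y: need Σw·y = 48·1654 = 79392. Existing = 4·1076 + 3·2853 + 9·1231 + 3·3090 + 9·3160 + 7·3271 = 84549. Remainder -5157 / 13 ≈ -396.69.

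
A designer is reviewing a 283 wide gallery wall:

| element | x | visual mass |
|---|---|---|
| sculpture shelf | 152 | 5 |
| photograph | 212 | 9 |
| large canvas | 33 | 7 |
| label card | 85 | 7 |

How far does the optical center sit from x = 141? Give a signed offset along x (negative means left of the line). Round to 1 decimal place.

≈ -16.2

Weights sum to 5 + 9 + 7 + 7 = 28.
Σw·x = 5·152 + 9·212 + 7·33 + 7·85 = 3494, so x̄ = 3494/28 ≈ 124.79.
Against x = 141, that's 124.79 − 141 = -16.21.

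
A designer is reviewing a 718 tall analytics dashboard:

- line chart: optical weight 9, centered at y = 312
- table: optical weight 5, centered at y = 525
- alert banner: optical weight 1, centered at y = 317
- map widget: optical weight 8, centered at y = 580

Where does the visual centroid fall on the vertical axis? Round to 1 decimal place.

y ≈ 451.7

Total weight = 9 + 5 + 1 + 8 = 23.
Σw·y = 9·312 + 5·525 + 1·317 + 8·580 = 10390, so ȳ = 10390/23 ≈ 451.74.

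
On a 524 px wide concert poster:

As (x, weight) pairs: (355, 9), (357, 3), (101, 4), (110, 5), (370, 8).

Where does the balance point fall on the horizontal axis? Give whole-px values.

x ≈ 282

Weights sum to 9 + 3 + 4 + 5 + 8 = 29.
x-moment: 9·355 + 3·357 + 4·101 + 5·110 + 8·370 = 8180; centroid 8180/29 ≈ 282.07.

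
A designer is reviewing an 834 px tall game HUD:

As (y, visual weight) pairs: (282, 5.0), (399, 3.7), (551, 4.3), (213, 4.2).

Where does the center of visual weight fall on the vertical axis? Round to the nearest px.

Weights sum to 5.0 + 3.7 + 4.3 + 4.2 = 17.2.
y-moment: 5.0·282 + 3.7·399 + 4.3·551 + 4.2·213 = 6150.2; centroid 6150.2/17.2 ≈ 357.57.

y ≈ 358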